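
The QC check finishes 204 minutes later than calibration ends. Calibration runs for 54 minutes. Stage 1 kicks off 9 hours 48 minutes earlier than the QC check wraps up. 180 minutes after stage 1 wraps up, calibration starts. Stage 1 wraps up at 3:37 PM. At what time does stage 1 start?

1:07 PM

Calibration starts at 3:37 PM + 180 min = 6:37 PM.
Calibration ends at 6:37 PM + 54 min = 7:31 PM.
The QC check ends at 7:31 PM + 204 min = 10:55 PM.
Stage 1 starts at 10:55 PM − 588 min = 1:07 PM.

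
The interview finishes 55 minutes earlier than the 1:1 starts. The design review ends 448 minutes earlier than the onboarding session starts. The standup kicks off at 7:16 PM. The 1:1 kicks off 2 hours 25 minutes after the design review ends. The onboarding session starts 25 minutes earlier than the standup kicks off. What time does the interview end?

The onboarding session starts at 7:16 PM − 25 min = 6:51 PM.
The design review ends at 6:51 PM − 448 min = 11:23 AM.
The 1:1 starts at 11:23 AM + 145 min = 1:48 PM.
The interview ends at 1:48 PM − 55 min = 12:53 PM.

12:53 PM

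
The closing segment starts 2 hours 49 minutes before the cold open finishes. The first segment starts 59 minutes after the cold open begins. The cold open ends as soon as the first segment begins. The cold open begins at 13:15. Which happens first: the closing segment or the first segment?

The first segment starts at 13:15 + 59 min = 14:14.
So the cold open ends at 14:14.
The closing segment starts at 14:14 − 169 min = 11:25.
The closing segment starts at 11:25 and the first segment starts at 14:14, so the closing segment is first.

the closing segment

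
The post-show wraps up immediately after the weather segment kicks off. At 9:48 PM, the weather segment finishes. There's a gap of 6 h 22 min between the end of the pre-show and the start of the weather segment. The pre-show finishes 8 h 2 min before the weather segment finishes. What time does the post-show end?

8:08 PM

The pre-show ends at 9:48 PM − 482 min = 1:46 PM.
The weather segment starts at 1:46 PM + 382 min = 8:08 PM.
So the post-show ends at 8:08 PM.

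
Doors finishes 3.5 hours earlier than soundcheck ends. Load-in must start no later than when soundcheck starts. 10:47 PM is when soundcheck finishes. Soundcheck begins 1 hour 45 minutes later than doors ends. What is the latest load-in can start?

9:02 PM

Doors ends at 10:47 PM − 210 min = 7:17 PM.
Soundcheck starts at 7:17 PM + 105 min = 9:02 PM.
Load-in is bounded by soundcheck, so the latest it can start is 9:02 PM.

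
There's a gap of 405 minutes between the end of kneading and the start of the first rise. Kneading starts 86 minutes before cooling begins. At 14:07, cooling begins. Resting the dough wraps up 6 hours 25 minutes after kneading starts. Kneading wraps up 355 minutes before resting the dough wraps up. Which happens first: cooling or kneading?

kneading

Kneading starts at 14:07 − 86 min = 12:41.
Cooling starts at 14:07 and kneading starts at 12:41, so kneading is first.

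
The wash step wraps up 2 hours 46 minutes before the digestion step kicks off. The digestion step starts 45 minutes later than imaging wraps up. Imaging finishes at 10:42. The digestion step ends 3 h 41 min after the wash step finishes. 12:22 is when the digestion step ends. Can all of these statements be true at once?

The digestion step starts at 10:42 + 45 min = 11:27.
The wash step ends at 11:27 − 166 min = 08:41.
The digestion step ends at 08:41 + 221 min = 12:22.
That matches the stated 12:22, so the schedule is consistent.

Yes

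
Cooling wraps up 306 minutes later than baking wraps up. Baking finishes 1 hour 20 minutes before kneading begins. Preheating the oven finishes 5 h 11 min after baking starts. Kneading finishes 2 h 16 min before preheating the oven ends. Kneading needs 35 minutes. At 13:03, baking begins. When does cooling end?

19:09

Preheating the oven ends at 13:03 + 311 min = 18:14.
Kneading ends at 18:14 − 136 min = 15:58.
Kneading starts at 15:58 − 35 min = 15:23.
Baking ends at 15:23 − 80 min = 14:03.
Cooling ends at 14:03 + 306 min = 19:09.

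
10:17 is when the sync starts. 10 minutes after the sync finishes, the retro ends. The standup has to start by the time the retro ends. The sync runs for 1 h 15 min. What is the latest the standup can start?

The sync ends at 10:17 + 75 min = 11:32.
The retro ends at 11:32 + 10 min = 11:42.
The standup is bounded by the retro, so the latest it can start is 11:42.

11:42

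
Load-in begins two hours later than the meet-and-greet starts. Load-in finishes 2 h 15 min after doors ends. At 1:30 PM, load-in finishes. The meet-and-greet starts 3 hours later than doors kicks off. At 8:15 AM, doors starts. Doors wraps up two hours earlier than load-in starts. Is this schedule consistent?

The meet-and-greet starts at 8:15 AM + 180 min = 11:15 AM.
Load-in starts at 11:15 AM + 120 min = 1:15 PM.
Doors ends at 1:15 PM − 120 min = 11:15 AM.
Load-in ends at 11:15 AM + 135 min = 1:30 PM.
That matches the stated 1:30 PM, so the schedule is consistent.

Yes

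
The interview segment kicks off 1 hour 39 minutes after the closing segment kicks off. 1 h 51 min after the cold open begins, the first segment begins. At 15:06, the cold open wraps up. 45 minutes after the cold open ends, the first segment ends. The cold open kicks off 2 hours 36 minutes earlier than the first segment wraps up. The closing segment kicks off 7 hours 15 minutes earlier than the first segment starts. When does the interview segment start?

09:30

The first segment ends at 15:06 + 45 min = 15:51.
The cold open starts at 15:51 − 156 min = 13:15.
The first segment starts at 13:15 + 111 min = 15:06.
The closing segment starts at 15:06 − 435 min = 07:51.
The interview segment starts at 07:51 + 99 min = 09:30.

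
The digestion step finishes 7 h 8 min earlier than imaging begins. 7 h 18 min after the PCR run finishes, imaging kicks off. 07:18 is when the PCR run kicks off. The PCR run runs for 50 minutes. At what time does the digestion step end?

08:18

The PCR run ends at 07:18 + 50 min = 08:08.
Imaging starts at 08:08 + 438 min = 15:26.
The digestion step ends at 15:26 − 428 min = 08:18.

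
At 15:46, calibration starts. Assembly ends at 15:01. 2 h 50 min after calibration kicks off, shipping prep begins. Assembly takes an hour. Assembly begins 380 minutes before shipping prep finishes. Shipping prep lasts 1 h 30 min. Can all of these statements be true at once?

Shipping prep starts at 15:46 + 170 min = 18:36.
Shipping prep ends at 18:36 + 90 min = 20:06.
Assembly starts at 20:06 − 380 min = 13:46.
Assembly ends at 13:46 + 60 min = 14:46.
But assembly is also said to end at 15:01 — a 15-minute conflict.

No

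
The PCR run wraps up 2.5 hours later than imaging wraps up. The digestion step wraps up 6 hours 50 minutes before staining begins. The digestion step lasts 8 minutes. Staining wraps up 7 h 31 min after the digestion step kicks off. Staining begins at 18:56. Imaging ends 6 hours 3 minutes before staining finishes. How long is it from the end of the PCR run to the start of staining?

The digestion step ends at 18:56 − 410 min = 12:06.
The digestion step starts at 12:06 − 8 min = 11:58.
Staining ends at 11:58 + 451 min = 19:29.
Imaging ends at 19:29 − 363 min = 13:26.
The PCR run ends at 13:26 + 150 min = 15:56.
From 15:56 to 18:56 is 3 hours.

3 hours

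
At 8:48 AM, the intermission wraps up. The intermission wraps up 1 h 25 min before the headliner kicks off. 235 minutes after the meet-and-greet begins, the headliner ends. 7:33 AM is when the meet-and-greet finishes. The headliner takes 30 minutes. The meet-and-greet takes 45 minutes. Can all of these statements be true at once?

The meet-and-greet starts at 7:33 AM − 45 min = 6:48 AM.
The headliner ends at 6:48 AM + 235 min = 10:43 AM.
The headliner starts at 10:43 AM − 30 min = 10:13 AM.
The intermission ends at 10:13 AM − 85 min = 8:48 AM.
That matches the stated 8:48 AM, so the schedule is consistent.

Yes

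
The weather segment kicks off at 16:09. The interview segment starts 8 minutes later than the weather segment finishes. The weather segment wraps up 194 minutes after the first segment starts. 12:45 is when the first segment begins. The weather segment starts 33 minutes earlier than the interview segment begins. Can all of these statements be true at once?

No

The weather segment ends at 12:45 + 194 min = 15:59.
The interview segment starts at 15:59 + 8 min = 16:07.
The weather segment starts at 16:07 − 33 min = 15:34.
But the weather segment is also said to start at 16:09 — a 35-minute conflict.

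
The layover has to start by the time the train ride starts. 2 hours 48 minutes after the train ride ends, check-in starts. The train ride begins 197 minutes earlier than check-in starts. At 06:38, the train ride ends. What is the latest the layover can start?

06:09

Check-in starts at 06:38 + 168 min = 09:26.
The train ride starts at 09:26 − 197 min = 06:09.
The layover is bounded by the train ride, so the latest it can start is 06:09.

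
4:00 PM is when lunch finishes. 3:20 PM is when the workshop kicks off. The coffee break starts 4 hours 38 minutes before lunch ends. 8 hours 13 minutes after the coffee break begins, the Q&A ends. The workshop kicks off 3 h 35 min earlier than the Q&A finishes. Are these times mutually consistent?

The coffee break starts at 4:00 PM − 278 min = 11:22 AM.
The Q&A ends at 11:22 AM + 493 min = 7:35 PM.
The workshop starts at 7:35 PM − 215 min = 4:00 PM.
But the workshop is also said to start at 3:20 PM — a 40-minute conflict.

No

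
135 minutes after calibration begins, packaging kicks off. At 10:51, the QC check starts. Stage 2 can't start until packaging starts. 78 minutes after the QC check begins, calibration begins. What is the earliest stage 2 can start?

Calibration starts at 10:51 + 78 min = 12:09.
Packaging starts at 12:09 + 135 min = 14:24.
Stage 2 is bounded by packaging, so the earliest it can start is 14:24.

14:24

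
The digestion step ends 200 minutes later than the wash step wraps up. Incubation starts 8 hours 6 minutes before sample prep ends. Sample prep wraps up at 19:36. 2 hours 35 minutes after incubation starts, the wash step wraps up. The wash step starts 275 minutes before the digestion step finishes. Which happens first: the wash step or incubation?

incubation

Incubation starts at 19:36 − 486 min = 11:30.
The wash step ends at 11:30 + 155 min = 14:05.
The digestion step ends at 14:05 + 200 min = 17:25.
The wash step starts at 17:25 − 275 min = 12:50.
The wash step starts at 12:50 and incubation starts at 11:30, so incubation is first.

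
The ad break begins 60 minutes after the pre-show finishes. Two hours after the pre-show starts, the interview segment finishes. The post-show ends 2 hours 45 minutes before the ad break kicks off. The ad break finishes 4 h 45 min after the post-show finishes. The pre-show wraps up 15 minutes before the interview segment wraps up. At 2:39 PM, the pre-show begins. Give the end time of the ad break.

7:24 PM

The interview segment ends at 2:39 PM + 120 min = 4:39 PM.
The pre-show ends at 4:39 PM − 15 min = 4:24 PM.
The ad break starts at 4:24 PM + 60 min = 5:24 PM.
The post-show ends at 5:24 PM − 165 min = 2:39 PM.
The ad break ends at 2:39 PM + 285 min = 7:24 PM.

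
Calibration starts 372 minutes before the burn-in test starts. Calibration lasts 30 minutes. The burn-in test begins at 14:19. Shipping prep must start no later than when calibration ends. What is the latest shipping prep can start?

Calibration starts at 14:19 − 372 min = 08:07.
Calibration ends at 08:07 + 30 min = 08:37.
Shipping prep is bounded by calibration, so the latest it can start is 08:37.

08:37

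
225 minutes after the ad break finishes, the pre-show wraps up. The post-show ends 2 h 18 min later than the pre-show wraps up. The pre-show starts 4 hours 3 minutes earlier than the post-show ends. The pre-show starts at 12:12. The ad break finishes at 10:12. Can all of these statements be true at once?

Yes

The pre-show ends at 10:12 + 225 min = 13:57.
The post-show ends at 13:57 + 138 min = 16:15.
The pre-show starts at 16:15 − 243 min = 12:12.
That matches the stated 12:12, so the schedule is consistent.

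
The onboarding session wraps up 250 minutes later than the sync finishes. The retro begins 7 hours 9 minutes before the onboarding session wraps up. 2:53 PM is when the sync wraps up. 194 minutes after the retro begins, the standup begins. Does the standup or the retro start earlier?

the retro

The onboarding session ends at 2:53 PM + 250 min = 7:03 PM.
The retro starts at 7:03 PM − 429 min = 11:54 AM.
The standup starts at 11:54 AM + 194 min = 3:08 PM.
The standup starts at 3:08 PM and the retro starts at 11:54 AM, so the retro is first.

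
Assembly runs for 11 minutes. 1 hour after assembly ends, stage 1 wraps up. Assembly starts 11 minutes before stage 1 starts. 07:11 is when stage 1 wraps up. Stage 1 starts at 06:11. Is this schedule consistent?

Yes

Assembly starts at 06:11 − 11 min = 06:00.
Assembly ends at 06:00 + 11 min = 06:11.
Stage 1 ends at 06:11 + 60 min = 07:11.
That matches the stated 07:11, so the schedule is consistent.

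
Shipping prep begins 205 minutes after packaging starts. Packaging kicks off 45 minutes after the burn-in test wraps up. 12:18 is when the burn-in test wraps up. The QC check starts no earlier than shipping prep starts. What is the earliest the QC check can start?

16:28

Packaging starts at 12:18 + 45 min = 13:03.
Shipping prep starts at 13:03 + 205 min = 16:28.
The QC check is bounded by shipping prep, so the earliest it can start is 16:28.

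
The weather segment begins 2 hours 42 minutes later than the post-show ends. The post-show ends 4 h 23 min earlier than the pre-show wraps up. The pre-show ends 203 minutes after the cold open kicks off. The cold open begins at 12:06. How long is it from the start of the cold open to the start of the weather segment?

102 minutes

The pre-show ends at 12:06 + 203 min = 15:29.
The post-show ends at 15:29 − 263 min = 11:06.
The weather segment starts at 11:06 + 162 min = 13:48.
From 12:06 to 13:48 is 102 minutes.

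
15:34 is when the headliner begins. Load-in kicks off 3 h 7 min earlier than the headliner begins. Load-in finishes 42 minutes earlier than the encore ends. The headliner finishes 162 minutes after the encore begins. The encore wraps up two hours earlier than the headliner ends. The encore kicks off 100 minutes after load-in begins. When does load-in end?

14:07

Load-in starts at 15:34 − 187 min = 12:27.
The encore starts at 12:27 + 100 min = 14:07.
The headliner ends at 14:07 + 162 min = 16:49.
The encore ends at 16:49 − 120 min = 14:49.
Load-in ends at 14:49 − 42 min = 14:07.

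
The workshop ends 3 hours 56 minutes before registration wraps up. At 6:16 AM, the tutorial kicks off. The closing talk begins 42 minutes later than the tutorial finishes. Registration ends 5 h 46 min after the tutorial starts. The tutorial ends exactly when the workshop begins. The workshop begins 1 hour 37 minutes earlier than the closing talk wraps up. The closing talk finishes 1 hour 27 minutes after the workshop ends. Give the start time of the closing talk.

Registration ends at 6:16 AM + 346 min = 12:02 PM.
The workshop ends at 12:02 PM − 236 min = 8:06 AM.
The closing talk ends at 8:06 AM + 87 min = 9:33 AM.
The workshop starts at 9:33 AM − 97 min = 7:56 AM.
So the tutorial ends at 7:56 AM.
The closing talk starts at 7:56 AM + 42 min = 8:38 AM.

8:38 AM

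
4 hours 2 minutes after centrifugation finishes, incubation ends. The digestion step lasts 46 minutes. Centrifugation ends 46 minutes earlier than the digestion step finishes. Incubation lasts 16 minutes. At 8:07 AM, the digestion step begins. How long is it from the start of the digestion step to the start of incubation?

The digestion step ends at 8:07 AM + 46 min = 8:53 AM.
Centrifugation ends at 8:53 AM − 46 min = 8:07 AM.
Incubation ends at 8:07 AM + 242 min = 12:09 PM.
Incubation starts at 12:09 PM − 16 min = 11:53 AM.
From 8:07 AM to 11:53 AM is 226 minutes.

226 minutes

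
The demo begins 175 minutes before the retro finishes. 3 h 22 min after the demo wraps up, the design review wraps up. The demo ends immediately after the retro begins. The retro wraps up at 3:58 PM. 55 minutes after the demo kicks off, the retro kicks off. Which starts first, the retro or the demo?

The demo starts at 3:58 PM − 175 min = 1:03 PM.
The retro starts at 1:03 PM + 55 min = 1:58 PM.
The retro starts at 1:58 PM and the demo starts at 1:03 PM, so the demo is first.

the demo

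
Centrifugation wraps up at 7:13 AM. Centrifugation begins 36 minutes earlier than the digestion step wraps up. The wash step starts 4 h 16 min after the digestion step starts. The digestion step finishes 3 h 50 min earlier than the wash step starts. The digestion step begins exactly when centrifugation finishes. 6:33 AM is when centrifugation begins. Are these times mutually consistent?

The digestion step starts at 7:13 AM.
The wash step starts at 7:13 AM + 256 min = 11:29 AM.
The digestion step ends at 11:29 AM − 230 min = 7:39 AM.
Centrifugation starts at 7:39 AM − 36 min = 7:03 AM.
But centrifugation is also said to start at 6:33 AM — a 30-minute conflict.

No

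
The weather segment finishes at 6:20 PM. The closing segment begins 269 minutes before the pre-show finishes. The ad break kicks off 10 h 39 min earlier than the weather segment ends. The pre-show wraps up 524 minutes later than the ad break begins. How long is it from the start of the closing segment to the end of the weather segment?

6 hours 24 minutes

The ad break starts at 6:20 PM − 639 min = 7:41 AM.
The pre-show ends at 7:41 AM + 524 min = 4:25 PM.
The closing segment starts at 4:25 PM − 269 min = 11:56 AM.
From 11:56 AM to 6:20 PM is 6 hours 24 minutes.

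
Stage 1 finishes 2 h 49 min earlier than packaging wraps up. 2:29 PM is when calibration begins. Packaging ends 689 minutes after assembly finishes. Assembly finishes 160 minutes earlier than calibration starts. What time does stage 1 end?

8:29 PM

Assembly ends at 2:29 PM − 160 min = 11:49 AM.
Packaging ends at 11:49 AM + 689 min = 11:18 PM.
Stage 1 ends at 11:18 PM − 169 min = 8:29 PM.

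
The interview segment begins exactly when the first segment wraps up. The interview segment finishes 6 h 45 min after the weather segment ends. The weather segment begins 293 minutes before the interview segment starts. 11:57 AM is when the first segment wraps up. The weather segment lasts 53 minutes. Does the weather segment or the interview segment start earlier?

the weather segment

The interview segment starts at 11:57 AM.
The weather segment starts at 11:57 AM − 293 min = 7:04 AM.
The weather segment starts at 7:04 AM and the interview segment starts at 11:57 AM, so the weather segment is first.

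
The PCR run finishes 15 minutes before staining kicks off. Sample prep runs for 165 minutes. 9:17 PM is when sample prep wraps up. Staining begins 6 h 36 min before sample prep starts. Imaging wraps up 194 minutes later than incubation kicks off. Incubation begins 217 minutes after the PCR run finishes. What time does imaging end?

6:32 PM

Sample prep starts at 9:17 PM − 165 min = 6:32 PM.
Staining starts at 6:32 PM − 396 min = 11:56 AM.
The PCR run ends at 11:56 AM − 15 min = 11:41 AM.
Incubation starts at 11:41 AM + 217 min = 3:18 PM.
Imaging ends at 3:18 PM + 194 min = 6:32 PM.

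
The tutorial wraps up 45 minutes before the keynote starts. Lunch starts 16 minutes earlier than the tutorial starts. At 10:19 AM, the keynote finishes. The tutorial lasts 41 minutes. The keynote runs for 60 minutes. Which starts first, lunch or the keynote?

The keynote starts at 10:19 AM − 60 min = 9:19 AM.
The tutorial ends at 9:19 AM − 45 min = 8:34 AM.
The tutorial starts at 8:34 AM − 41 min = 7:53 AM.
Lunch starts at 7:53 AM − 16 min = 7:37 AM.
Lunch starts at 7:37 AM and the keynote starts at 9:19 AM, so lunch is first.

lunch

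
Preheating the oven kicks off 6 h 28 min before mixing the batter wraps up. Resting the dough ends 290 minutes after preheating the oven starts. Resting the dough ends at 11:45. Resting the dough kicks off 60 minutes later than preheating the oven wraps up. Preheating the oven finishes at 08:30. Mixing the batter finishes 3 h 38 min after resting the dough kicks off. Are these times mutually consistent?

No

Resting the dough starts at 08:30 + 60 min = 09:30.
Mixing the batter ends at 09:30 + 218 min = 13:08.
Preheating the oven starts at 13:08 − 388 min = 06:40.
Resting the dough ends at 06:40 + 290 min = 11:30.
But resting the dough is also said to end at 11:45 — a 15-minute conflict.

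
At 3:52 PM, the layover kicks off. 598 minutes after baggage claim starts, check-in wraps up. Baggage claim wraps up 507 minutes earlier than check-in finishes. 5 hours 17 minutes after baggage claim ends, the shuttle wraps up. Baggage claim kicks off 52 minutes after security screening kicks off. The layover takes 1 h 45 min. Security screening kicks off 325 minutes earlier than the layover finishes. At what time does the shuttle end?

The layover ends at 3:52 PM + 105 min = 5:37 PM.
Security screening starts at 5:37 PM − 325 min = 12:12 PM.
Baggage claim starts at 12:12 PM + 52 min = 1:04 PM.
Check-in ends at 1:04 PM + 598 min = 11:02 PM.
Baggage claim ends at 11:02 PM − 507 min = 2:35 PM.
The shuttle ends at 2:35 PM + 317 min = 7:52 PM.

7:52 PM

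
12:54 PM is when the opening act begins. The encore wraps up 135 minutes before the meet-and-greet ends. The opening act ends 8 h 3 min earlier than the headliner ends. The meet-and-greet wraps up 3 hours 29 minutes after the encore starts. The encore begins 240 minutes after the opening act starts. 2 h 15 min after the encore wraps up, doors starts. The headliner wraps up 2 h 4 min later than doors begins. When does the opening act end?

2:24 PM

The encore starts at 12:54 PM + 240 min = 4:54 PM.
The meet-and-greet ends at 4:54 PM + 209 min = 8:23 PM.
The encore ends at 8:23 PM − 135 min = 6:08 PM.
Doors starts at 6:08 PM + 135 min = 8:23 PM.
The headliner ends at 8:23 PM + 124 min = 10:27 PM.
The opening act ends at 10:27 PM − 483 min = 2:24 PM.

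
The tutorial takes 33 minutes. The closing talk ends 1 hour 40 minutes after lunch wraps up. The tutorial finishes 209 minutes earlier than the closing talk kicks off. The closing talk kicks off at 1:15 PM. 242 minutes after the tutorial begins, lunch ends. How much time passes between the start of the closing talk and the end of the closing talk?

100 minutes

The tutorial ends at 1:15 PM − 209 min = 9:46 AM.
The tutorial starts at 9:46 AM − 33 min = 9:13 AM.
Lunch ends at 9:13 AM + 242 min = 1:15 PM.
The closing talk ends at 1:15 PM + 100 min = 2:55 PM.
From 1:15 PM to 2:55 PM is 100 minutes.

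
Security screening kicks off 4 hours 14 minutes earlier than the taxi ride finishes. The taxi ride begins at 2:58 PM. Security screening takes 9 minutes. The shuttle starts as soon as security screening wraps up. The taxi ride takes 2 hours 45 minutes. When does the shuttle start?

1:38 PM

The taxi ride ends at 2:58 PM + 165 min = 5:43 PM.
Security screening starts at 5:43 PM − 254 min = 1:29 PM.
Security screening ends at 1:29 PM + 9 min = 1:38 PM.
So the shuttle starts at 1:38 PM.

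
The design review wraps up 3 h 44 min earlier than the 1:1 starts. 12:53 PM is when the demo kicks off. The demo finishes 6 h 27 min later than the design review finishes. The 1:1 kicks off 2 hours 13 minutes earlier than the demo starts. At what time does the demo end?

1:23 PM

The 1:1 starts at 12:53 PM − 133 min = 10:40 AM.
The design review ends at 10:40 AM − 224 min = 6:56 AM.
The demo ends at 6:56 AM + 387 min = 1:23 PM.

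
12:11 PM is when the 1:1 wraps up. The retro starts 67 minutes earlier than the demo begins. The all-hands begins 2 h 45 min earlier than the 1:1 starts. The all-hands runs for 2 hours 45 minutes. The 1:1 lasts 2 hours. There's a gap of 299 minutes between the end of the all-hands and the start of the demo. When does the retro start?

2:03 PM

The 1:1 starts at 12:11 PM − 120 min = 10:11 AM.
The all-hands starts at 10:11 AM − 165 min = 7:26 AM.
The all-hands ends at 7:26 AM + 165 min = 10:11 AM.
The demo starts at 10:11 AM + 299 min = 3:10 PM.
The retro starts at 3:10 PM − 67 min = 2:03 PM.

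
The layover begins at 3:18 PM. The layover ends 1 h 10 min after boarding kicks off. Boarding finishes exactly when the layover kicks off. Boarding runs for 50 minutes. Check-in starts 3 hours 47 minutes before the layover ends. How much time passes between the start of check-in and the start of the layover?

3 h 27 min

Boarding ends at 3:18 PM.
Boarding starts at 3:18 PM − 50 min = 2:28 PM.
The layover ends at 2:28 PM + 70 min = 3:38 PM.
Check-in starts at 3:38 PM − 227 min = 11:51 AM.
From 11:51 AM to 3:18 PM is 3 h 27 min.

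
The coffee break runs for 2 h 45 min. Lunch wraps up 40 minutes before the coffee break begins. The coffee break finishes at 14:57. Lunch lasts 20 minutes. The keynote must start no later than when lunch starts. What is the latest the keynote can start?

11:12

The coffee break starts at 14:57 − 165 min = 12:12.
Lunch ends at 12:12 − 40 min = 11:32.
Lunch starts at 11:32 − 20 min = 11:12.
The keynote is bounded by lunch, so the latest it can start is 11:12.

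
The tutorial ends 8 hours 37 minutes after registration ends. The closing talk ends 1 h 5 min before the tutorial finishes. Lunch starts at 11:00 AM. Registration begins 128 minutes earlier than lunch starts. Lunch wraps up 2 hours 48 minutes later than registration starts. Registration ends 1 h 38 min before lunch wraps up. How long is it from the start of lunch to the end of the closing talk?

6 h 34 min

Registration starts at 11:00 AM − 128 min = 8:52 AM.
Lunch ends at 8:52 AM + 168 min = 11:40 AM.
Registration ends at 11:40 AM − 98 min = 10:02 AM.
The tutorial ends at 10:02 AM + 517 min = 6:39 PM.
The closing talk ends at 6:39 PM − 65 min = 5:34 PM.
From 11:00 AM to 5:34 PM is 6 h 34 min.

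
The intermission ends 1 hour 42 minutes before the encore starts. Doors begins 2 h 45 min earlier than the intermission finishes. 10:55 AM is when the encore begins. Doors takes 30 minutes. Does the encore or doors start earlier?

doors

The intermission ends at 10:55 AM − 102 min = 9:13 AM.
Doors starts at 9:13 AM − 165 min = 6:28 AM.
The encore starts at 10:55 AM and doors starts at 6:28 AM, so doors is first.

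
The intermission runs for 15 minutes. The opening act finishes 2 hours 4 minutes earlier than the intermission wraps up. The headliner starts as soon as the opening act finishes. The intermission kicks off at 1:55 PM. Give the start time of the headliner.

12:06 PM

The intermission ends at 1:55 PM + 15 min = 2:10 PM.
The opening act ends at 2:10 PM − 124 min = 12:06 PM.
So the headliner starts at 12:06 PM.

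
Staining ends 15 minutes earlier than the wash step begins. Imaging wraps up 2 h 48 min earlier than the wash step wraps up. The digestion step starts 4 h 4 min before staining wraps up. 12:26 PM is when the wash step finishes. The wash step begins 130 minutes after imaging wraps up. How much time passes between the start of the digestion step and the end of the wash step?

297 minutes

Imaging ends at 12:26 PM − 168 min = 9:38 AM.
The wash step starts at 9:38 AM + 130 min = 11:48 AM.
Staining ends at 11:48 AM − 15 min = 11:33 AM.
The digestion step starts at 11:33 AM − 244 min = 7:29 AM.
From 7:29 AM to 12:26 PM is 297 minutes.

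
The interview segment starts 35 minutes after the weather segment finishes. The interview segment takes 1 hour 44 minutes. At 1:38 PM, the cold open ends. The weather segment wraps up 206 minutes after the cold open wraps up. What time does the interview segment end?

The weather segment ends at 1:38 PM + 206 min = 5:04 PM.
The interview segment starts at 5:04 PM + 35 min = 5:39 PM.
The interview segment ends at 5:39 PM + 104 min = 7:23 PM.

7:23 PM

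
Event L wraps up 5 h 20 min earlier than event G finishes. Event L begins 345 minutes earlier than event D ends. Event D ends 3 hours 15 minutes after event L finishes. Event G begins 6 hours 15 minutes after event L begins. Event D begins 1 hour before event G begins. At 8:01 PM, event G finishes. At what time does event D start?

5:26 PM

Event L ends at 8:01 PM − 320 min = 2:41 PM.
Event D ends at 2:41 PM + 195 min = 5:56 PM.
Event L starts at 5:56 PM − 345 min = 12:11 PM.
Event G starts at 12:11 PM + 375 min = 6:26 PM.
Event D starts at 6:26 PM − 60 min = 5:26 PM.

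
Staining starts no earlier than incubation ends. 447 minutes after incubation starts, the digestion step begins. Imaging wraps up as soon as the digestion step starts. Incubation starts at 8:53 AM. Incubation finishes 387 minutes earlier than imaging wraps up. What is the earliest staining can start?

9:53 AM

The digestion step starts at 8:53 AM + 447 min = 4:20 PM.
So imaging ends at 4:20 PM.
Incubation ends at 4:20 PM − 387 min = 9:53 AM.
Staining is bounded by incubation, so the earliest it can start is 9:53 AM.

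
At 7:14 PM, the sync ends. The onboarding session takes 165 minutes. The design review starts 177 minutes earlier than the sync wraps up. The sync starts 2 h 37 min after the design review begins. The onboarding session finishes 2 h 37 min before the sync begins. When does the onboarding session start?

1:32 PM

The design review starts at 7:14 PM − 177 min = 4:17 PM.
The sync starts at 4:17 PM + 157 min = 6:54 PM.
The onboarding session ends at 6:54 PM − 157 min = 4:17 PM.
The onboarding session starts at 4:17 PM − 165 min = 1:32 PM.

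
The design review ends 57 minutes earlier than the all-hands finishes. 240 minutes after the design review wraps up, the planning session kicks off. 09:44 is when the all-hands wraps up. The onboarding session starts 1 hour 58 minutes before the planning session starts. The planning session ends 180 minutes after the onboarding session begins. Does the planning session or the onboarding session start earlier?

the onboarding session

The design review ends at 09:44 − 57 min = 08:47.
The planning session starts at 08:47 + 240 min = 12:47.
The onboarding session starts at 12:47 − 118 min = 10:49.
The planning session starts at 12:47 and the onboarding session starts at 10:49, so the onboarding session is first.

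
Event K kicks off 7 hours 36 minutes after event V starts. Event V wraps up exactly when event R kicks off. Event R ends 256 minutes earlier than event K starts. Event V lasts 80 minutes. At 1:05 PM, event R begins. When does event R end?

3:05 PM

Event V ends at 1:05 PM.
Event V starts at 1:05 PM − 80 min = 11:45 AM.
Event K starts at 11:45 AM + 456 min = 7:21 PM.
Event R ends at 7:21 PM − 256 min = 3:05 PM.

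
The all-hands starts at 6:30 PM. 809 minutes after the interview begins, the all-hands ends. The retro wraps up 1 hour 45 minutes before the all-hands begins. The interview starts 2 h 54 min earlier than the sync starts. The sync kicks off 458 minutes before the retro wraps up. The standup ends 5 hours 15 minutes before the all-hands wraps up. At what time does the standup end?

2:27 PM

The retro ends at 6:30 PM − 105 min = 4:45 PM.
The sync starts at 4:45 PM − 458 min = 9:07 AM.
The interview starts at 9:07 AM − 174 min = 6:13 AM.
The all-hands ends at 6:13 AM + 809 min = 7:42 PM.
The standup ends at 7:42 PM − 315 min = 2:27 PM.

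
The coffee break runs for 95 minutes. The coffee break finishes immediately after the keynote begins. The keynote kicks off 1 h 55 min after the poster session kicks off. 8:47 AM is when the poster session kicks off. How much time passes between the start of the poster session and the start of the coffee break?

The keynote starts at 8:47 AM + 115 min = 10:42 AM.
So the coffee break ends at 10:42 AM.
The coffee break starts at 10:42 AM − 95 min = 9:07 AM.
From 8:47 AM to 9:07 AM is 20 minutes.

20 minutes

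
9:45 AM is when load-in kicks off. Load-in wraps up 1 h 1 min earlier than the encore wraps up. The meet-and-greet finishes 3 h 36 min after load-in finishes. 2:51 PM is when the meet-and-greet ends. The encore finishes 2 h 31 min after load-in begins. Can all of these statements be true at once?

Yes

The encore ends at 9:45 AM + 151 min = 12:16 PM.
Load-in ends at 12:16 PM − 61 min = 11:15 AM.
The meet-and-greet ends at 11:15 AM + 216 min = 2:51 PM.
That matches the stated 2:51 PM, so the schedule is consistent.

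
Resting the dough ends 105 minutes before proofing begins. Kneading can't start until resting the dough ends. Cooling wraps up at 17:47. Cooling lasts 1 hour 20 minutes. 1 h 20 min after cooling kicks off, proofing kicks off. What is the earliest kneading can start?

Cooling starts at 17:47 − 80 min = 16:27.
Proofing starts at 16:27 + 80 min = 17:47.
Resting the dough ends at 17:47 − 105 min = 16:02.
Kneading is bounded by resting the dough, so the earliest it can start is 16:02.

16:02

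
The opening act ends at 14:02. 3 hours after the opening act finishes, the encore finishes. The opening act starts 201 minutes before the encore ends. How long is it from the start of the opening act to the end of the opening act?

21 minutes

The encore ends at 14:02 + 180 min = 17:02.
The opening act starts at 17:02 − 201 min = 13:41.
From 13:41 to 14:02 is 21 minutes.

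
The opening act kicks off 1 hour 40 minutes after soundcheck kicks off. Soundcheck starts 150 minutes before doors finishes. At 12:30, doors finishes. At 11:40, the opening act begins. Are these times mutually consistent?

Soundcheck starts at 12:30 − 150 min = 10:00.
The opening act starts at 10:00 + 100 min = 11:40.
That matches the stated 11:40, so the schedule is consistent.

Yes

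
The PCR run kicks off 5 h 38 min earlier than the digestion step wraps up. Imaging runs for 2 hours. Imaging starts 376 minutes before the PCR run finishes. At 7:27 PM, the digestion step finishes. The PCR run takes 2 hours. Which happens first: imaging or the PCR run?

The PCR run starts at 7:27 PM − 338 min = 1:49 PM.
The PCR run ends at 1:49 PM + 120 min = 3:49 PM.
Imaging starts at 3:49 PM − 376 min = 9:33 AM.
Imaging starts at 9:33 AM and the PCR run starts at 1:49 PM, so imaging is first.

imaging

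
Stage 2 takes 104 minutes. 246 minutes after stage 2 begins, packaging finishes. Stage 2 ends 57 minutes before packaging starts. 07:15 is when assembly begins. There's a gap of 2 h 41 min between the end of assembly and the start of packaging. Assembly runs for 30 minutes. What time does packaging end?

11:51

Assembly ends at 07:15 + 30 min = 07:45.
Packaging starts at 07:45 + 161 min = 10:26.
Stage 2 ends at 10:26 − 57 min = 09:29.
Stage 2 starts at 09:29 − 104 min = 07:45.
Packaging ends at 07:45 + 246 min = 11:51.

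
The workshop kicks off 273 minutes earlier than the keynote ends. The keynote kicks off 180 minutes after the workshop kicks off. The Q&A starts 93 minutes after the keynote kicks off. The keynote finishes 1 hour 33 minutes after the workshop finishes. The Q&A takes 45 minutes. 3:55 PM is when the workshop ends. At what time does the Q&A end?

6:13 PM

The keynote ends at 3:55 PM + 93 min = 5:28 PM.
The workshop starts at 5:28 PM − 273 min = 12:55 PM.
The keynote starts at 12:55 PM + 180 min = 3:55 PM.
The Q&A starts at 3:55 PM + 93 min = 5:28 PM.
The Q&A ends at 5:28 PM + 45 min = 6:13 PM.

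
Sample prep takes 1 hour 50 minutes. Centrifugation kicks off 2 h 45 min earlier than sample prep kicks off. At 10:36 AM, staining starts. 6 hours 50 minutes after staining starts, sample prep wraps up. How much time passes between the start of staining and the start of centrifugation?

Sample prep ends at 10:36 AM + 410 min = 5:26 PM.
Sample prep starts at 5:26 PM − 110 min = 3:36 PM.
Centrifugation starts at 3:36 PM − 165 min = 12:51 PM.
From 10:36 AM to 12:51 PM is 2 h 15 min.

2 h 15 min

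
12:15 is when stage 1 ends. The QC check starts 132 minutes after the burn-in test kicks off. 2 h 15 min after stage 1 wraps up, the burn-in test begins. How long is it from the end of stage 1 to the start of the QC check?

267 minutes

The burn-in test starts at 12:15 + 135 min = 14:30.
The QC check starts at 14:30 + 132 min = 16:42.
From 12:15 to 16:42 is 267 minutes.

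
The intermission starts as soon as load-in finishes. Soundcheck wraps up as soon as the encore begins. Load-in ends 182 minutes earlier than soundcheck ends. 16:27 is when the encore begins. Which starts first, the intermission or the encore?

the intermission

Soundcheck ends at 16:27.
Load-in ends at 16:27 − 182 min = 13:25.
So the intermission starts at 13:25.
The intermission starts at 13:25 and the encore starts at 16:27, so the intermission is first.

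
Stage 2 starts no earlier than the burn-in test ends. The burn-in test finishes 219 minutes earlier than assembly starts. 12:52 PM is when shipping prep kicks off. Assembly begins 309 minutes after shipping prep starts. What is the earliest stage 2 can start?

Assembly starts at 12:52 PM + 309 min = 6:01 PM.
The burn-in test ends at 6:01 PM − 219 min = 2:22 PM.
Stage 2 is bounded by the burn-in test, so the earliest it can start is 2:22 PM.

2:22 PM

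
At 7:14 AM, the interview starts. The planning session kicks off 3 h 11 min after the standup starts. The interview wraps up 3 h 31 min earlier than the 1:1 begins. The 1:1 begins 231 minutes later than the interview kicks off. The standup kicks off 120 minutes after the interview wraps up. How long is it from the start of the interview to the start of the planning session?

The 1:1 starts at 7:14 AM + 231 min = 11:05 AM.
The interview ends at 11:05 AM − 211 min = 7:34 AM.
The standup starts at 7:34 AM + 120 min = 9:34 AM.
The planning session starts at 9:34 AM + 191 min = 12:45 PM.
From 7:14 AM to 12:45 PM is 331 minutes.

331 minutes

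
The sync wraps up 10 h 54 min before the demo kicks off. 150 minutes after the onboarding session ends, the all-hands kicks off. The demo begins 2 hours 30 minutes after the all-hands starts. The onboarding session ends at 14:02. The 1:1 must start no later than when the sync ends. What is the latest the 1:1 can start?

The all-hands starts at 14:02 + 150 min = 16:32.
The demo starts at 16:32 + 150 min = 19:02.
The sync ends at 19:02 − 654 min = 08:08.
The 1:1 is bounded by the sync, so the latest it can start is 08:08.

08:08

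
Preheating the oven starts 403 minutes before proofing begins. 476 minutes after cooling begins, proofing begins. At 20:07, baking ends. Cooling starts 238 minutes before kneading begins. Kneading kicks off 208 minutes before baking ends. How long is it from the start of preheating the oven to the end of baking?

Kneading starts at 20:07 − 208 min = 16:39.
Cooling starts at 16:39 − 238 min = 12:41.
Proofing starts at 12:41 + 476 min = 20:37.
Preheating the oven starts at 20:37 − 403 min = 13:54.
From 13:54 to 20:07 is 373 minutes.

373 minutes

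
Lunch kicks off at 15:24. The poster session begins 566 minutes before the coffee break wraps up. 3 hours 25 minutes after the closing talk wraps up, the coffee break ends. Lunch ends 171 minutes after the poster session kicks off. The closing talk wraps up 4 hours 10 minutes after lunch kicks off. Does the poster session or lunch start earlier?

The closing talk ends at 15:24 + 250 min = 19:34.
The coffee break ends at 19:34 + 205 min = 22:59.
The poster session starts at 22:59 − 566 min = 13:33.
The poster session starts at 13:33 and lunch starts at 15:24, so the poster session is first.

the poster session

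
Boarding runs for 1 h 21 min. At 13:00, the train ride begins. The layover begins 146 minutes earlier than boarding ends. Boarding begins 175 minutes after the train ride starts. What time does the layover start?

Boarding starts at 13:00 + 175 min = 15:55.
Boarding ends at 15:55 + 81 min = 17:16.
The layover starts at 17:16 − 146 min = 14:50.

14:50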